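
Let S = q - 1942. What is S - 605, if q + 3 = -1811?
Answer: -4361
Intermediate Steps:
q = -1814 (q = -3 - 1811 = -1814)
S = -3756 (S = -1814 - 1942 = -3756)
S - 605 = -3756 - 605 = -4361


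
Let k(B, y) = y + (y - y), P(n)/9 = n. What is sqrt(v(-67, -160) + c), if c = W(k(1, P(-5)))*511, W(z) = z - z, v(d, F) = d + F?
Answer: I*sqrt(227) ≈ 15.067*I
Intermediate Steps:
P(n) = 9*n
v(d, F) = F + d
k(B, y) = y (k(B, y) = y + 0 = y)
W(z) = 0
c = 0 (c = 0*511 = 0)
sqrt(v(-67, -160) + c) = sqrt((-160 - 67) + 0) = sqrt(-227 + 0) = sqrt(-227) = I*sqrt(227)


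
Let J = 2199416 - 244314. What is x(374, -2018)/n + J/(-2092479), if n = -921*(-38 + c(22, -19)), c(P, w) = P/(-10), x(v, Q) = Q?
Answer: -7510657852/7595329509 ≈ -0.98885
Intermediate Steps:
c(P, w) = -P/10 (c(P, w) = P*(-1/10) = -P/10)
J = 1955102
n = 185121/5 (n = -921*(-38 - 1/10*22) = -921*(-38 - 11/5) = -921*(-201/5) = 185121/5 ≈ 37024.)
x(374, -2018)/n + J/(-2092479) = -2018/185121/5 + 1955102/(-2092479) = -2018*5/185121 + 1955102*(-1/2092479) = -10090/185121 - 115006/123087 = -7510657852/7595329509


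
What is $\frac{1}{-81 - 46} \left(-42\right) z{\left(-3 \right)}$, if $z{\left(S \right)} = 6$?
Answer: $\frac{252}{127} \approx 1.9843$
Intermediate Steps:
$\frac{1}{-81 - 46} \left(-42\right) z{\left(-3 \right)} = \frac{1}{-81 - 46} \left(-42\right) 6 = \frac{1}{-127} \left(-42\right) 6 = \left(- \frac{1}{127}\right) \left(-42\right) 6 = \frac{42}{127} \cdot 6 = \frac{252}{127}$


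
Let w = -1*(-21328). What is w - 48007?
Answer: -26679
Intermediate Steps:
w = 21328
w - 48007 = 21328 - 48007 = -26679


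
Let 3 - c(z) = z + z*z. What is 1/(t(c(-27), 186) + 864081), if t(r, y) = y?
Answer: 1/864267 ≈ 1.1571e-6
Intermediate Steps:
c(z) = 3 - z - z² (c(z) = 3 - (z + z*z) = 3 - (z + z²) = 3 + (-z - z²) = 3 - z - z²)
1/(t(c(-27), 186) + 864081) = 1/(186 + 864081) = 1/864267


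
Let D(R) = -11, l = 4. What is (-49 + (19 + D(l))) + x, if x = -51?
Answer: -92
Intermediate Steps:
(-49 + (19 + D(l))) + x = (-49 + (19 - 11)) - 51 = (-49 + 8) - 51 = -41 - 51 = -92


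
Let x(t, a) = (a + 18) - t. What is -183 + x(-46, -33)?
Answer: -152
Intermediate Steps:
x(t, a) = 18 + a - t (x(t, a) = (18 + a) - t = 18 + a - t)
-183 + x(-46, -33) = -183 + (18 - 33 - 1*(-46)) = -183 + (18 - 33 + 46) = -183 + 31 = -152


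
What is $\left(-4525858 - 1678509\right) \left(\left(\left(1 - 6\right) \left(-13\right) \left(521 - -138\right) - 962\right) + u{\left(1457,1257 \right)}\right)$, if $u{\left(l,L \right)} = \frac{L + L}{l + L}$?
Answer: $- \frac{352550237282906}{1357} \approx -2.598 \cdot 10^{11}$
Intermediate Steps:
$u{\left(l,L \right)} = \frac{2 L}{L + l}$
$\left(-4525858 - 1678509\right) \left(\left(\left(1 - 6\right) \left(-13\right) \left(521 - -138\right) - 962\right) + u{\left(1457,1257 \right)}\right) = \left(-4525858 - 1678509\right) \left(\left(\left(1 - 6\right) \left(-13\right) \left(521 - -138\right) - 962\right) + 2 \cdot 1257 \frac{1}{1257 + 1457}\right) = - 6204367 \left(\left(\left(-5\right) \left(-13\right) \left(521 + 138\right) - 962\right) + 2 \cdot 1257 \cdot \frac{1}{2714}\right) = - 6204367 \left(\left(65 \cdot 659 - 962\right) + 2 \cdot 1257 \cdot \frac{1}{2714}\right) = - 6204367 \left(\left(42835 - 962\right) + \frac{1257}{1357}\right) = - 6204367 \left(41873 + \frac{1257}{1357}\right) = \left(-6204367\right) \frac{56822918}{1357} = - \frac{352550237282906}{1357}$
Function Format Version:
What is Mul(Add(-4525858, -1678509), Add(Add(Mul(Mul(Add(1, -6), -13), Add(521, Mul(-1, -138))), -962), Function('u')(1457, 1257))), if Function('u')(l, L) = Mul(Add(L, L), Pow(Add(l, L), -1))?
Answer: Rational(-352550237282906, 1357) ≈ -2.5980e+11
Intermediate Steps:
Function('u')(l, L) = Mul(2, L, Pow(Add(L, l), -1)) (Function('u')(l, L) = Mul(Mul(2, L), Pow(Add(L, l), -1)) = Mul(2, L, Pow(Add(L, l), -1)))
Mul(Add(-4525858, -1678509), Add(Add(Mul(Mul(Add(1, -6), -13), Add(521, Mul(-1, -138))), -962), Function('u')(1457, 1257))) = Mul(Add(-4525858, -1678509), Add(Add(Mul(Mul(Add(1, -6), -13), Add(521, Mul(-1, -138))), -962), Mul(2, 1257, Pow(Add(1257, 1457), -1)))) = Mul(-6204367, Add(Add(Mul(Mul(-5, -13), Add(521, 138)), -962), Mul(2, 1257, Pow(2714, -1)))) = Mul(-6204367, Add(Add(Mul(65, 659), -962), Mul(2, 1257, Rational(1, 2714)))) = Mul(-6204367, Add(Add(42835, -962), Rational(1257, 1357))) = Mul(-6204367, Add(41873, Rational(1257, 1357))) = Mul(-6204367, Rational(56822918, 1357)) = Rational(-352550237282906, 1357)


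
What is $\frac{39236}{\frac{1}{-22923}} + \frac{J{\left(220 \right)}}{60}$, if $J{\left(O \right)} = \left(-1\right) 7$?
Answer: $- \frac{53964409687}{60} \approx -8.9941 \cdot 10^{8}$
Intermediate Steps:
$J{\left(O \right)} = -7$
$\frac{39236}{\frac{1}{-22923}} + \frac{J{\left(220 \right)}}{60} = \frac{39236}{\frac{1}{-22923}} - \frac{7}{60} = \frac{39236}{- \frac{1}{22923}} - \frac{7}{60} = 39236 \left(-22923\right) - \frac{7}{60} = -899406828 - \frac{7}{60} = - \frac{53964409687}{60}$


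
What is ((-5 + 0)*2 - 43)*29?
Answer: -1537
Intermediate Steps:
((-5 + 0)*2 - 43)*29 = (-5*2 - 43)*29 = (-10 - 43)*29 = -53*29 = -1537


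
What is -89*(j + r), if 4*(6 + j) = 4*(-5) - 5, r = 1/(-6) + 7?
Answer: 5785/12 ≈ 482.08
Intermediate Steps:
r = 41/6 (r = 1*(-⅙) + 7 = -⅙ + 7 = 41/6 ≈ 6.8333)
j = -49/4 (j = -6 + (4*(-5) - 5)/4 = -6 + (-20 - 5)/4 = -6 + (¼)*(-25) = -6 - 25/4 = -49/4 ≈ -12.250)
-89*(j + r) = -89*(-49/4 + 41/6) = -89*(-65/12) = 5785/12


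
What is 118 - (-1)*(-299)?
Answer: -181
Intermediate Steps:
118 - (-1)*(-299) = 118 - 1*299 = 118 - 299 = -181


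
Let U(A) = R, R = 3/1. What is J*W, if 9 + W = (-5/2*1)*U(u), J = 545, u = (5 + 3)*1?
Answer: -17985/2 ≈ -8992.5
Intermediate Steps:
u = 8 (u = 8*1 = 8)
R = 3 (R = 3*1 = 3)
U(A) = 3
W = -33/2 (W = -9 + (-5/2*1)*3 = -9 + (-5*1/2*1)*3 = -9 - 5/2*1*3 = -9 - 5/2*3 = -9 - 15/2 = -33/2 ≈ -16.500)
J*W = 545*(-33/2) = -17985/2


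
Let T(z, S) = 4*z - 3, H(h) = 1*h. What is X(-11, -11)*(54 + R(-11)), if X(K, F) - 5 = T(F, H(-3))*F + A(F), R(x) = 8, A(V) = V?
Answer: 31682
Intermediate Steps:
H(h) = h
T(z, S) = -3 + 4*z
X(K, F) = 5 + F + F*(-3 + 4*F) (X(K, F) = 5 + ((-3 + 4*F)*F + F) = 5 + (F*(-3 + 4*F) + F) = 5 + (F + F*(-3 + 4*F)) = 5 + F + F*(-3 + 4*F))
X(-11, -11)*(54 + R(-11)) = (5 - 11 - 11*(-3 + 4*(-11)))*(54 + 8) = (5 - 11 - 11*(-3 - 44))*62 = (5 - 11 - 11*(-47))*62 = (5 - 11 + 517)*62 = 511*62 = 31682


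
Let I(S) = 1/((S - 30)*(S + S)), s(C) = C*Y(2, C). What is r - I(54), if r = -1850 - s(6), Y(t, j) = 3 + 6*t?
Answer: -5028481/2592 ≈ -1940.0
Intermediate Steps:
s(C) = 15*C (s(C) = C*(3 + 6*2) = C*(3 + 12) = C*15 = 15*C)
I(S) = 1/(2*S*(-30 + S)) (I(S) = 1/((-30 + S)*(2*S)) = 1/(2*S*(-30 + S)))
r = -1940 (r = -1850 - 15*6 = -1850 - 1*90 = -1850 - 90 = -1940)
r - I(54) = -1940 - 1/(2*54*(-30 + 54)) = -1940 - 1/(2*54*24) = -1940 - 1*1/2592 = -1940 - 1/2592 = -5028481/2592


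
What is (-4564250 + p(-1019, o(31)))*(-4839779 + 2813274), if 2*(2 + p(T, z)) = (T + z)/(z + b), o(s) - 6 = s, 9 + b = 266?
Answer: 2719347967796395/294 ≈ 9.2495e+12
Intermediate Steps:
b = 257 (b = -9 + 266 = 257)
o(s) = 6 + s
p(T, z) = -2 + (T + z)/(2*(257 + z)) (p(T, z) = -2 + ((T + z)/(z + 257))/2 = -2 + ((T + z)/(257 + z))/2 = -2 + (T + z)/(2*(257 + z)))
(-4564250 + p(-1019, o(31)))*(-4839779 + 2813274) = (-4564250 + (-1028 - 1019 - 3*(6 + 31))/(2*(257 + (6 + 31))))*(-4839779 + 2813274) = (-4564250 + (-1028 - 1019 - 3*37)/(2*(257 + 37)))*(-2026505) = (-4564250 + (½)*(-1028 - 1019 - 111)/294)*(-2026505) = (-4564250 + (½)*(1/294)*(-2158))*(-2026505) = (-4564250 - 1079/294)*(-2026505) = -1341890579/294*(-2026505) = 2719347967796395/294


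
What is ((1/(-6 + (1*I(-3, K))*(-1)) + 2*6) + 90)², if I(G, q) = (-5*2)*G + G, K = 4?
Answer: 11323225/1089 ≈ 10398.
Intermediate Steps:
I(G, q) = -9*G (I(G, q) = -10*G + G = -9*G)
((1/(-6 + (1*I(-3, K))*(-1)) + 2*6) + 90)² = ((1/(-6 + (1*(-9*(-3)))*(-1)) + 2*6) + 90)² = ((1/(-6 + (1*27)*(-1)) + 12) + 90)² = ((1/(-6 + 27*(-1)) + 12) + 90)² = ((1/(-6 - 27) + 12) + 90)² = ((1/(-33) + 12) + 90)² = ((-1/33 + 12) + 90)² = (395/33 + 90)² = (3365/33)² = 11323225/1089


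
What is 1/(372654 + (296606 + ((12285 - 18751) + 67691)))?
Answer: 1/730485 ≈ 1.3690e-6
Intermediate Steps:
1/(372654 + (296606 + ((12285 - 18751) + 67691))) = 1/(372654 + (296606 + (-6466 + 67691))) = 1/(372654 + (296606 + 61225)) = 1/(372654 + 357831) = 1/730485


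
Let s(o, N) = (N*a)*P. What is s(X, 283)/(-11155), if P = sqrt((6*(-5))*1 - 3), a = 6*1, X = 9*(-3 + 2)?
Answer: -1698*I*sqrt(33)/11155 ≈ -0.87443*I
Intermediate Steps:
X = -9 (X = 9*(-1) = -9)
a = 6
P = I*sqrt(33) (P = sqrt(-30*1 - 3) = sqrt(-30 - 3) = sqrt(-33) = I*sqrt(33) ≈ 5.7446*I)
s(o, N) = 6*I*N*sqrt(33) (s(o, N) = (N*6)*(I*sqrt(33)) = (6*N)*(I*sqrt(33)) = 6*I*N*sqrt(33))
s(X, 283)/(-11155) = (6*I*283*sqrt(33))/(-11155) = (1698*I*sqrt(33))*(-1/11155) = -1698*I*sqrt(33)/11155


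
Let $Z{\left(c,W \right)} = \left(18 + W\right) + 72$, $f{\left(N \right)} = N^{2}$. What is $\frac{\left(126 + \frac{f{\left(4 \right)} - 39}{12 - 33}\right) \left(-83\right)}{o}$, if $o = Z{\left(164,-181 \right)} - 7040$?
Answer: $\frac{221527}{149751} \approx 1.4793$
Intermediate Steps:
$Z{\left(c,W \right)} = 90 + W$
$o = -7131$ ($o = \left(90 - 181\right) - 7040 = -91 - 7040 = -7131$)
$\frac{\left(126 + \frac{f{\left(4 \right)} - 39}{12 - 33}\right) \left(-83\right)}{o} = \frac{\left(126 + \frac{4^{2} - 39}{12 - 33}\right) \left(-83\right)}{-7131} = \left(126 + \frac{16 - 39}{-21}\right) \left(-83\right) \left(- \frac{1}{7131}\right) = \left(126 - - \frac{23}{21}\right) \left(-83\right) \left(- \frac{1}{7131}\right) = \left(126 + \frac{23}{21}\right) \left(-83\right) \left(- \frac{1}{7131}\right) = \frac{2669}{21} \left(-83\right) \left(- \frac{1}{7131}\right) = \left(- \frac{221527}{21}\right) \left(- \frac{1}{7131}\right) = \frac{221527}{149751}$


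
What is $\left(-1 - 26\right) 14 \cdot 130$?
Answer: $-49140$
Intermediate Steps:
$\left(-1 - 26\right) 14 \cdot 130 = \left(-27\right) 14 \cdot 130 = \left(-378\right) 130 = -49140$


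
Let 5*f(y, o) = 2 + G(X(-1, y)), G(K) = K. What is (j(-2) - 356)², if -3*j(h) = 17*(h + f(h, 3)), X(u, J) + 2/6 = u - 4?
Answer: 9412624/81 ≈ 1.1621e+5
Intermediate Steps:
X(u, J) = -13/3 + u (X(u, J) = -⅓ + (u - 4) = -⅓ + (-4 + u) = -13/3 + u)
f(y, o) = -⅔ (f(y, o) = (2 + (-13/3 - 1))/5 = (2 - 16/3)/5 = (⅕)*(-10/3) = -⅔)
j(h) = 34/9 - 17*h/3 (j(h) = -17*(h - ⅔)/3 = -17*(-⅔ + h)/3 = -(-34/3 + 17*h)/3 = 34/9 - 17*h/3)
(j(-2) - 356)² = ((34/9 - 17/3*(-2)) - 356)² = ((34/9 + 34/3) - 356)² = (136/9 - 356)² = (-3068/9)² = 9412624/81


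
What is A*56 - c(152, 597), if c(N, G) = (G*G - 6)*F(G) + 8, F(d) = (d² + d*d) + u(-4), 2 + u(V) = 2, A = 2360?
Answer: -254050341502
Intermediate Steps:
u(V) = 0 (u(V) = -2 + 2 = 0)
F(d) = 2*d² (F(d) = (d² + d*d) + 0 = (d² + d²) + 0 = 2*d² + 0 = 2*d²)
c(N, G) = 8 + 2*G²*(-6 + G²) (c(N, G) = (G*G - 6)*(2*G²) + 8 = (G² - 6)*(2*G²) + 8 = (-6 + G²)*(2*G²) + 8 = 2*G²*(-6 + G²) + 8 = 8 + 2*G²*(-6 + G²))
A*56 - c(152, 597) = 2360*56 - (8 - 12*597² + 2*597⁴) = 132160 - (8 - 12*356409 + 2*127027375281) = 132160 - (8 - 4276908 + 254054750562) = 132160 - 1*254050473662 = 132160 - 254050473662 = -254050341502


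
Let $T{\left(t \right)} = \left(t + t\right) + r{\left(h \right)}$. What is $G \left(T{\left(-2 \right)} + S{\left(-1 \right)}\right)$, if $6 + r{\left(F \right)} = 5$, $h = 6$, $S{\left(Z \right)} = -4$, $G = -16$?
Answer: $144$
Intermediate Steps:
$r{\left(F \right)} = -1$ ($r{\left(F \right)} = -6 + 5 = -1$)
$T{\left(t \right)} = -1 + 2 t$ ($T{\left(t \right)} = \left(t + t\right) - 1 = 2 t - 1 = -1 + 2 t$)
$G \left(T{\left(-2 \right)} + S{\left(-1 \right)}\right) = - 16 \left(\left(-1 + 2 \left(-2\right)\right) - 4\right) = - 16 \left(\left(-1 - 4\right) - 4\right) = - 16 \left(-5 - 4\right) = \left(-16\right) \left(-9\right) = 144$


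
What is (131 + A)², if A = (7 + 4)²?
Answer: 63504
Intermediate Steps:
A = 121 (A = 11² = 121)
(131 + A)² = (131 + 121)² = 252² = 63504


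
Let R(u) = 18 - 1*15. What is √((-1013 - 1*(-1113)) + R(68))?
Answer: √103 ≈ 10.149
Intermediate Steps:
R(u) = 3 (R(u) = 18 - 15 = 3)
√((-1013 - 1*(-1113)) + R(68)) = √((-1013 - 1*(-1113)) + 3) = √((-1013 + 1113) + 3) = √(100 + 3) = √103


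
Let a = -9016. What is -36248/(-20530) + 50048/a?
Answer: -1904004/502985 ≈ -3.7854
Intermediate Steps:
-36248/(-20530) + 50048/a = -36248/(-20530) + 50048/(-9016) = -36248*(-1/20530) + 50048*(-1/9016) = 18124/10265 - 272/49 = -1904004/502985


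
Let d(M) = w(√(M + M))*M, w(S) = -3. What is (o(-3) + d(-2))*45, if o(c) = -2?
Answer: 180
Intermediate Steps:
d(M) = -3*M
(o(-3) + d(-2))*45 = (-2 - 3*(-2))*45 = (-2 + 6)*45 = 4*45 = 180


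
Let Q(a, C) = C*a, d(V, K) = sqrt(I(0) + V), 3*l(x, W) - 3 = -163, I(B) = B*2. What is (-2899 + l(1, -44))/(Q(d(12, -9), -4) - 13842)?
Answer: 6811033/31933462 - 17714*sqrt(3)/143700579 ≈ 0.21307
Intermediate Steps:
I(B) = 2*B
l(x, W) = -160/3 (l(x, W) = 1 + (1/3)*(-163) = 1 - 163/3 = -160/3)
d(V, K) = sqrt(V) (d(V, K) = sqrt(2*0 + V) = sqrt(0 + V) = sqrt(V))
(-2899 + l(1, -44))/(Q(d(12, -9), -4) - 13842) = (-2899 - 160/3)/(-8*sqrt(3) - 13842) = -8857/(3*(-8*sqrt(3) - 13842)) = -8857/(3*(-13842 - 8*sqrt(3)))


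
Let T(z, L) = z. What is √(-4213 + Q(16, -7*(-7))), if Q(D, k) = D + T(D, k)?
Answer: I*√4181 ≈ 64.661*I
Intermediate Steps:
Q(D, k) = 2*D (Q(D, k) = D + D = 2*D)
√(-4213 + Q(16, -7*(-7))) = √(-4213 + 2*16) = √(-4213 + 32) = √(-4181) = I*√4181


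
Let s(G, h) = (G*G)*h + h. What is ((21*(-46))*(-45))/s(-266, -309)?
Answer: -14490/7287971 ≈ -0.0019882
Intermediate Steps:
s(G, h) = h + h*G² (s(G, h) = G²*h + h = h*G² + h = h + h*G²)
((21*(-46))*(-45))/s(-266, -309) = ((21*(-46))*(-45))/((-309*(1 + (-266)²))) = (-966*(-45))/((-309*(1 + 70756))) = 43470/((-309*70757)) = 43470/(-21863913) = 43470*(-1/21863913) = -14490/7287971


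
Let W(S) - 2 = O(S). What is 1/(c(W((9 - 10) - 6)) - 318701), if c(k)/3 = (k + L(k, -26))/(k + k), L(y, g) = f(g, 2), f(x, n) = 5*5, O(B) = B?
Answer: -1/318707 ≈ -3.1377e-6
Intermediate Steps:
f(x, n) = 25
L(y, g) = 25
W(S) = 2 + S
c(k) = 3*(25 + k)/(2*k) (c(k) = 3*((k + 25)/(k + k)) = 3*((25 + k)/((2*k))) = 3*((25 + k)*(1/(2*k))) = 3*((25 + k)/(2*k)) = 3*(25 + k)/(2*k))
1/(c(W((9 - 10) - 6)) - 318701) = 1/(3*(25 + (2 + ((9 - 10) - 6)))/(2*(2 + ((9 - 10) - 6))) - 318701) = 1/(3*(25 + (2 + (-1 - 6)))/(2*(2 + (-1 - 6))) - 318701) = 1/(3*(25 + (2 - 7))/(2*(2 - 7)) - 318701) = 1/((3/2)*(25 - 5)/(-5) - 318701) = 1/((3/2)*(-1/5)*20 - 318701) = 1/(-6 - 318701) = 1/(-318707) = -1/318707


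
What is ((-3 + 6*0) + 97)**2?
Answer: 8836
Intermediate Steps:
((-3 + 6*0) + 97)**2 = ((-3 + 0) + 97)**2 = (-3 + 97)**2 = 94**2 = 8836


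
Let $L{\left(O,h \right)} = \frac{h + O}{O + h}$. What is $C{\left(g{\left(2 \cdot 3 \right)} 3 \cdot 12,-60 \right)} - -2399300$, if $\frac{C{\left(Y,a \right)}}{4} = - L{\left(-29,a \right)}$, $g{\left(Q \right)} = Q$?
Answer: $2399296$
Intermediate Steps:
$L{\left(O,h \right)} = 1$ ($L{\left(O,h \right)} = \frac{O + h}{O + h} = 1$)
$C{\left(Y,a \right)} = -4$ ($C{\left(Y,a \right)} = 4 \left(\left(-1\right) 1\right) = 4 \left(-1\right) = -4$)
$C{\left(g{\left(2 \cdot 3 \right)} 3 \cdot 12,-60 \right)} - -2399300 = -4 - -2399300 = -4 + 2399300 = 2399296$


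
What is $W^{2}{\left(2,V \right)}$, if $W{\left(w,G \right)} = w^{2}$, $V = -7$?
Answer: $16$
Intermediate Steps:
$W^{2}{\left(2,V \right)} = \left(2^{2}\right)^{2} = 4^{2} = 16$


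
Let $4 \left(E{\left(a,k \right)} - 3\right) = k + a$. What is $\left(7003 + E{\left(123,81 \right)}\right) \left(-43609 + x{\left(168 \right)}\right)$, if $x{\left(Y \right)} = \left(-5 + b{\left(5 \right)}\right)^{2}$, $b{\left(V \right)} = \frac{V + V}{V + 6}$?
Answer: $- \frac{37223303848}{121} \approx -3.0763 \cdot 10^{8}$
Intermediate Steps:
$b{\left(V \right)} = \frac{2 V}{6 + V}$
$x{\left(Y \right)} = \frac{2025}{121}$ ($x{\left(Y \right)} = \left(-5 + 2 \cdot 5 \frac{1}{6 + 5}\right)^{2} = \left(-5 + 2 \cdot 5 \cdot \frac{1}{11}\right)^{2} = \left(-5 + \frac{10}{11}\right)^{2} = \left(- \frac{45}{11}\right)^{2} = \frac{2025}{121}$)
$E{\left(a,k \right)} = 3 + \frac{a}{4} + \frac{k}{4}$ ($E{\left(a,k \right)} = 3 + \frac{k + a}{4} = 3 + \frac{a + k}{4} = 3 + \left(\frac{a}{4} + \frac{k}{4}\right) = 3 + \frac{a}{4} + \frac{k}{4}$)
$\left(7003 + E{\left(123,81 \right)}\right) \left(-43609 + x{\left(168 \right)}\right) = \left(7003 + \left(3 + \frac{1}{4} \cdot 123 + \frac{1}{4} \cdot 81\right)\right) \left(-43609 + \frac{2025}{121}\right) = \left(7003 + \left(3 + \frac{123}{4} + \frac{81}{4}\right)\right) \left(- \frac{5274664}{121}\right) = \left(7003 + 54\right) \left(- \frac{5274664}{121}\right) = 7057 \left(- \frac{5274664}{121}\right) = - \frac{37223303848}{121}$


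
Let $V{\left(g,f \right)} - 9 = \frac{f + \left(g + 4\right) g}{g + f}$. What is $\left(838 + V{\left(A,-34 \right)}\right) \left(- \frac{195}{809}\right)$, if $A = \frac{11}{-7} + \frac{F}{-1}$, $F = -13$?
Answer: $- \frac{90656280}{447377} \approx -202.64$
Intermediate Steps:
$A = \frac{80}{7}$ ($A = \frac{11}{-7} - \frac{13}{-1} = 11 \left(- \frac{1}{7}\right) - -13 = - \frac{11}{7} + 13 = \frac{80}{7} \approx 11.429$)
$V{\left(g,f \right)} = 9 + \frac{f + g \left(4 + g\right)}{f + g}$ ($V{\left(g,f \right)} = 9 + \frac{f + \left(g + 4\right) g}{g + f} = 9 + \frac{f + \left(4 + g\right) g}{f + g} = 9 + \frac{f + g \left(4 + g\right)}{f + g}$)
$\left(838 + V{\left(A,-34 \right)}\right) \left(- \frac{195}{809}\right) = \left(838 + \frac{\left(\frac{80}{7}\right)^{2} + 10 \left(-34\right) + 13 \cdot \frac{80}{7}}{-34 + \frac{80}{7}}\right) \left(- \frac{195}{809}\right) = \left(838 + \frac{\frac{6400}{49} - 340 + \frac{1040}{7}}{- \frac{158}{7}}\right) \left(\left(-195\right) \frac{1}{809}\right) = \left(838 - - \frac{1490}{553}\right) \left(- \frac{195}{809}\right) = \left(838 + \frac{1490}{553}\right) \left(- \frac{195}{809}\right) = \frac{464904}{553} \left(- \frac{195}{809}\right) = - \frac{90656280}{447377}$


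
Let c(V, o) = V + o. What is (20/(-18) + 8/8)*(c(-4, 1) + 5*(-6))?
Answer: 11/3 ≈ 3.6667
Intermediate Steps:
(20/(-18) + 8/8)*(c(-4, 1) + 5*(-6)) = (20/(-18) + 8/8)*((-4 + 1) + 5*(-6)) = (20*(-1/18) + 8*(⅛))*(-3 - 30) = (-10/9 + 1)*(-33) = -⅑*(-33) = 11/3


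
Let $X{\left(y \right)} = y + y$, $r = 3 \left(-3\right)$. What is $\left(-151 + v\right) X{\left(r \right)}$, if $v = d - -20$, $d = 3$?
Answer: $2304$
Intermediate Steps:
$r = -9$
$X{\left(y \right)} = 2 y$
$v = 23$ ($v = 3 - -20 = 3 + 20 = 23$)
$\left(-151 + v\right) X{\left(r \right)} = \left(-151 + 23\right) 2 \left(-9\right) = \left(-128\right) \left(-18\right) = 2304$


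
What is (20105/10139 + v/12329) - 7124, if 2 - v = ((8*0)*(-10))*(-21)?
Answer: -890278684821/125003731 ≈ -7122.0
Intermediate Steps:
v = 2 (v = 2 - (8*0)*(-10)*(-21) = 2 - 0*(-10)*(-21) = 2 - 0*(-21) = 2 - 1*0 = 2 + 0 = 2)
(20105/10139 + v/12329) - 7124 = (20105/10139 + 2/12329) - 7124 = 247894823/125003731 - 7124 = -890278684821/125003731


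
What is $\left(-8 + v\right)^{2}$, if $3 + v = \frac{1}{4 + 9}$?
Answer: $\frac{20164}{169} \approx 119.31$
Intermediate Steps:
$v = - \frac{38}{13}$ ($v = -3 + \frac{1}{4 + 9} = -3 + \frac{1}{13} = - \frac{38}{13} \approx -2.9231$)
$\left(-8 + v\right)^{2} = \left(-8 - \frac{38}{13}\right)^{2} = \left(- \frac{142}{13}\right)^{2} = \frac{20164}{169}$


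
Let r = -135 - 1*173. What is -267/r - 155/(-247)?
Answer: 113689/76076 ≈ 1.4944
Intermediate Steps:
r = -308 (r = -135 - 173 = -308)
-267/r - 155/(-247) = -267/(-308) - 155/(-247) = -267*(-1/308) - 155*(-1/247) = 267/308 + 155/247 = 113689/76076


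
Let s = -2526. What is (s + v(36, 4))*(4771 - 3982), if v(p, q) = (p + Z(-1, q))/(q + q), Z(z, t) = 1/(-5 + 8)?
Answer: -15915445/8 ≈ -1.9894e+6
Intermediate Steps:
Z(z, t) = ⅓ (Z(z, t) = 1/3 = ⅓)
v(p, q) = (⅓ + p)/(2*q) (v(p, q) = (p + ⅓)/(q + q) = (⅓ + p)/((2*q)) = (⅓ + p)*(1/(2*q)) = (⅓ + p)/(2*q))
(s + v(36, 4))*(4771 - 3982) = (-2526 + (⅙)*(1 + 3*36)/4)*(4771 - 3982) = (-2526 + (⅙)*(¼)*(1 + 108))*789 = (-2526 + (⅙)*(¼)*109)*789 = (-2526 + 109/24)*789 = -60515/24*789 = -15915445/8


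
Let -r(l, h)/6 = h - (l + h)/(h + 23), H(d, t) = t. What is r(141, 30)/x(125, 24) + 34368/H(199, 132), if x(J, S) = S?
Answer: 591559/2332 ≈ 253.67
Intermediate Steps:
r(l, h) = -6*h + 6*(h + l)/(23 + h) (r(l, h) = -6*(h - (l + h)/(h + 23)) = -6*(h - (h + l)/(23 + h)) = -6*h + 6*(h + l)/(23 + h))
r(141, 30)/x(125, 24) + 34368/H(199, 132) = (6*(141 - 1*30² - 22*30)/(23 + 30))/24 + 34368/132 = (6*(141 - 1*900 - 660)/53)*(1/24) + 34368*(1/132) = (6*(1/53)*(141 - 900 - 660))*(1/24) + 2864/11 = (6*(1/53)*(-1419))*(1/24) + 2864/11 = -8514/53*1/24 + 2864/11 = -1419/212 + 2864/11 = 591559/2332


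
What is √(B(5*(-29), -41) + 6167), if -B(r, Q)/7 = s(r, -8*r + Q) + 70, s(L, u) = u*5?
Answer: 4*I*√2093 ≈ 183.0*I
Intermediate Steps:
s(L, u) = 5*u
B(r, Q) = -490 - 35*Q + 280*r (B(r, Q) = -7*(5*(-8*r + Q) + 70) = -7*(5*(Q - 8*r) + 70) = -7*((-40*r + 5*Q) + 70) = -7*(70 - 40*r + 5*Q) = -490 - 35*Q + 280*r)
√(B(5*(-29), -41) + 6167) = √((-490 - 35*(-41) + 280*(5*(-29))) + 6167) = √((-490 + 1435 + 280*(-145)) + 6167) = √((-490 + 1435 - 40600) + 6167) = √(-39655 + 6167) = √(-33488) = 4*I*√2093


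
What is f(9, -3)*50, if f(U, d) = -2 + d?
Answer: -250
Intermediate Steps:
f(9, -3)*50 = (-2 - 3)*50 = -5*50 = -250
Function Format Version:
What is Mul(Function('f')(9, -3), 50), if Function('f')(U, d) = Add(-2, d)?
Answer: -250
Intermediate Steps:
Mul(Function('f')(9, -3), 50) = Mul(Add(-2, -3), 50) = Mul(-5, 50) = -250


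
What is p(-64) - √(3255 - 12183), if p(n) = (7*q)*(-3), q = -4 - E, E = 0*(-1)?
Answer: 84 - 12*I*√62 ≈ 84.0 - 94.488*I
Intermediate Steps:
E = 0
q = -4 (q = -4 - 1*0 = -4 + 0 = -4)
p(n) = 84 (p(n) = (7*(-4))*(-3) = -28*(-3) = 84)
p(-64) - √(3255 - 12183) = 84 - √(3255 - 12183) = 84 - √(-8928) = 84 - 12*I*√62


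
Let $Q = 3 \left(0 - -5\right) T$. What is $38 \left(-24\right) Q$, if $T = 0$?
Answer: $0$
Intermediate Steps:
$Q = 0$ ($Q = 3 \left(0 - -5\right) 0 = 3 \left(0 + 5\right) 0 = 3 \cdot 5 \cdot 0 = 15 \cdot 0 = 0$)
$38 \left(-24\right) Q = 38 \left(-24\right) 0 = \left(-912\right) 0 = 0$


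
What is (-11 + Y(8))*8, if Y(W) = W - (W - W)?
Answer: -24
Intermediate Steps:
Y(W) = W (Y(W) = W - 1*0 = W + 0 = W)
(-11 + Y(8))*8 = (-11 + 8)*8 = -3*8 = -24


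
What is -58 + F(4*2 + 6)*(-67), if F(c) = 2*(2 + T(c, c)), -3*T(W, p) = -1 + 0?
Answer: -1112/3 ≈ -370.67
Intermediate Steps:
T(W, p) = 1/3 (T(W, p) = -(-1 + 0)/3 = -1/3*(-1) = 1/3)
F(c) = 14/3 (F(c) = 2*(2 + 1/3) = 2*(7/3) = 14/3)
-58 + F(4*2 + 6)*(-67) = -58 + (14/3)*(-67) = -58 - 938/3 = -1112/3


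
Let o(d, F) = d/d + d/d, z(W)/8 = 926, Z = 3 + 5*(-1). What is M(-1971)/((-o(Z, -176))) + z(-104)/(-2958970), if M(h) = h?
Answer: 2916057527/2958970 ≈ 985.50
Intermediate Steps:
Z = -2 (Z = 3 - 5 = -2)
z(W) = 7408 (z(W) = 8*926 = 7408)
o(d, F) = 2 (o(d, F) = 1 + 1 = 2)
M(-1971)/((-o(Z, -176))) + z(-104)/(-2958970) = -1971/((-1*2)) + 7408/(-2958970) = -1971/(-2) + 7408*(-1/2958970) = -1971*(-½) - 3704/1479485 = 1971/2 - 3704/1479485 = 2916057527/2958970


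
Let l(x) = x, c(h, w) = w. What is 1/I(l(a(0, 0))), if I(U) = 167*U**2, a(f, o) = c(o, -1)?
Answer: 1/167 ≈ 0.0059880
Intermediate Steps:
a(f, o) = -1
1/I(l(a(0, 0))) = 1/(167*(-1)**2) = 1/(167*1) = 1/167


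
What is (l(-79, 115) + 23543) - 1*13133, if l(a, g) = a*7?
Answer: 9857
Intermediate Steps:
l(a, g) = 7*a
(l(-79, 115) + 23543) - 1*13133 = (7*(-79) + 23543) - 1*13133 = (-553 + 23543) - 13133 = 22990 - 13133 = 9857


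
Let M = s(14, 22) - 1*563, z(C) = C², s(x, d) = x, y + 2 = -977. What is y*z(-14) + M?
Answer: -192433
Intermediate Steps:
y = -979 (y = -2 - 977 = -979)
M = -549 (M = 14 - 1*563 = 14 - 563 = -549)
y*z(-14) + M = -979*(-14)² - 549 = -979*196 - 549 = -191884 - 549 = -192433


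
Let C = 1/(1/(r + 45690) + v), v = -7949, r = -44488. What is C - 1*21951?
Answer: -209735155049/9554697 ≈ -21951.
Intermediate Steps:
C = -1202/9554697 (C = 1/(1/(-44488 + 45690) - 7949) = 1/(1/1202 - 7949) = 1/(-9554697/1202) = -1202/9554697 ≈ -0.00012580)
C - 1*21951 = -1202/9554697 - 1*21951 = -1202/9554697 - 21951 = -209735155049/9554697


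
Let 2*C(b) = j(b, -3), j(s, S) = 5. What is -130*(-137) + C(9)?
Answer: 35625/2 ≈ 17813.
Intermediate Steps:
C(b) = 5/2 (C(b) = (1/2)*5 = 5/2)
-130*(-137) + C(9) = -130*(-137) + 5/2 = 17810 + 5/2 = 35625/2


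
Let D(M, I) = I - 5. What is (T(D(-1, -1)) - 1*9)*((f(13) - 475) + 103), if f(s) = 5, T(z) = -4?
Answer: 4771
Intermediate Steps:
D(M, I) = -5 + I
(T(D(-1, -1)) - 1*9)*((f(13) - 475) + 103) = (-4 - 1*9)*((5 - 475) + 103) = (-4 - 9)*(-470 + 103) = -13*(-367) = 4771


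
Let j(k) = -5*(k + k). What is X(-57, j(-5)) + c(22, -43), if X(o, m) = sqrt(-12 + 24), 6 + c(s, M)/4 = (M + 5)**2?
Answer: 5752 + 2*sqrt(3) ≈ 5755.5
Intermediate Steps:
j(k) = -10*k
c(s, M) = -24 + 4*(5 + M)**2 (c(s, M) = -24 + 4*(M + 5)**2 = -24 + 4*(5 + M)**2)
X(o, m) = 2*sqrt(3) (X(o, m) = sqrt(12) = 2*sqrt(3))
X(-57, j(-5)) + c(22, -43) = 2*sqrt(3) + (-24 + 4*(5 - 43)**2) = 2*sqrt(3) + (-24 + 4*(-38)**2) = 2*sqrt(3) + (-24 + 4*1444) = 2*sqrt(3) + (-24 + 5776) = 2*sqrt(3) + 5752 = 5752 + 2*sqrt(3)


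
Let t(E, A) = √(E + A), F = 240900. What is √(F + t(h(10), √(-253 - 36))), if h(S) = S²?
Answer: √(240900 + √(100 + 17*I)) ≈ 490.83 + 0.0009*I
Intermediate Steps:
t(E, A) = √(A + E)
√(F + t(h(10), √(-253 - 36))) = √(240900 + √(√(-253 - 36) + 10²)) = √(240900 + √(√(-289) + 100)) = √(240900 + √(17*I + 100)) = √(240900 + √(100 + 17*I))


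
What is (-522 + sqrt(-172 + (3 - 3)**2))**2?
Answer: 272312 - 2088*I*sqrt(43) ≈ 2.7231e+5 - 13692.0*I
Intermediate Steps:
(-522 + sqrt(-172 + (3 - 3)**2))**2 = (-522 + sqrt(-172 + 0**2))**2 = (-522 + sqrt(-172 + 0))**2 = (-522 + sqrt(-172))**2 = (-522 + 2*I*sqrt(43))**2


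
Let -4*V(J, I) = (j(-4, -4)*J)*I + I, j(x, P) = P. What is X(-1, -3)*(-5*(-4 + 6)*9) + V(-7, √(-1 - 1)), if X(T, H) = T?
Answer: 90 - 29*I*√2/4 ≈ 90.0 - 10.253*I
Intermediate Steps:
V(J, I) = -I/4 + I*J (V(J, I) = -((-4*J)*I + I)/4 = -(-4*I*J + I)/4 = -(I - 4*I*J)/4 = -I/4 + I*J)
X(-1, -3)*(-5*(-4 + 6)*9) + V(-7, √(-1 - 1)) = -(-5*(-4 + 6))*9 + √(-1 - 1)*(-¼ - 7) = -(-5*2)*9 + √(-2)*(-29/4) = -(-10)*9 + (I*√2)*(-29/4) = -1*(-90) - 29*I*√2/4 = 90 - 29*I*√2/4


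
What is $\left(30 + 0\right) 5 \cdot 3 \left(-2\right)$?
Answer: $-900$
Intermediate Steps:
$\left(30 + 0\right) 5 \cdot 3 \left(-2\right) = 30 \cdot 15 \left(-2\right) = 30 \left(-30\right) = -900$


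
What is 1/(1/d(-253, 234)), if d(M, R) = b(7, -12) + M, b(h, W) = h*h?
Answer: -204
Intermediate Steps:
b(h, W) = h**2
d(M, R) = 49 + M (d(M, R) = 7**2 + M = 49 + M)
1/(1/d(-253, 234)) = 1/(1/(49 - 253)) = 1/(1/(-204)) = 1/(-1/204) = -204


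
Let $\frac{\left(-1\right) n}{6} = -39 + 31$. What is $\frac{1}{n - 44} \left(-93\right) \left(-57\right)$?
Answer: $\frac{5301}{4} \approx 1325.3$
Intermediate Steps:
$n = 48$ ($n = - 6 \left(-39 + 31\right) = \left(-6\right) \left(-8\right) = 48$)
$\frac{1}{n - 44} \left(-93\right) \left(-57\right) = \frac{1}{48 - 44} \left(-93\right) \left(-57\right) = \frac{1}{4} \left(-93\right) \left(-57\right) = \left(- \frac{93}{4}\right) \left(-57\right) = \frac{5301}{4}$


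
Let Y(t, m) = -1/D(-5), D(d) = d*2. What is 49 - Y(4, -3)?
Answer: 489/10 ≈ 48.900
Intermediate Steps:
D(d) = 2*d
Y(t, m) = 1/10 (Y(t, m) = -1/(2*(-5)) = -1/(-10) = -1*(-1/10) = 1/10)
49 - Y(4, -3) = 49 - 1*1/10 = 49 - 1/10 = 489/10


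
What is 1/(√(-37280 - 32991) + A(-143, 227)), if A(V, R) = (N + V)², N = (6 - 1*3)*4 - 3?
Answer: 17956/322488207 - I*√70271/322488207 ≈ 5.568e-5 - 8.22e-7*I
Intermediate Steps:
N = 9 (N = (6 - 3)*4 - 3 = 3*4 - 3 = 12 - 3 = 9)
A(V, R) = (9 + V)²
1/(√(-37280 - 32991) + A(-143, 227)) = 1/(√(-37280 - 32991) + (9 - 143)²) = 1/(√(-70271) + (-134)²) = 1/(I*√70271 + 17956) = 1/(17956 + I*√70271)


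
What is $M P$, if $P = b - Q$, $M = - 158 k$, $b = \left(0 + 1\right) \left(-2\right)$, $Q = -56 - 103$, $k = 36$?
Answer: $-893016$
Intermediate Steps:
$Q = -159$
$b = -2$ ($b = 1 \left(-2\right) = -2$)
$M = -5688$ ($M = \left(-158\right) 36 = -5688$)
$P = 157$ ($P = -2 - -159 = -2 + 159 = 157$)
$M P = \left(-5688\right) 157 = -893016$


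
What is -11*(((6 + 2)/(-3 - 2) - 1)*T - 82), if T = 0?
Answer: 902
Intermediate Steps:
-11*(((6 + 2)/(-3 - 2) - 1)*T - 82) = -11*(((6 + 2)/(-3 - 2) - 1)*0 - 82) = -11*((8/(-5) - 1)*0 - 82) = -11*((8*(-⅕) - 1)*0 - 82) = -11*((-8/5 - 1)*0 - 82) = -11*(-13/5*0 - 82) = -11*(0 - 82) = -11*(-82) = 902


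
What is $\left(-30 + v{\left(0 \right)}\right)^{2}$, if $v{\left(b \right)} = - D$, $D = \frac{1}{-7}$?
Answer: $\frac{43681}{49} \approx 891.45$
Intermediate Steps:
$D = - \frac{1}{7} \approx -0.14286$
$v{\left(b \right)} = \frac{1}{7}$ ($v{\left(b \right)} = \left(-1\right) \left(- \frac{1}{7}\right) = \frac{1}{7}$)
$\left(-30 + v{\left(0 \right)}\right)^{2} = \left(-30 + \frac{1}{7}\right)^{2} = \left(- \frac{209}{7}\right)^{2} = \frac{43681}{49}$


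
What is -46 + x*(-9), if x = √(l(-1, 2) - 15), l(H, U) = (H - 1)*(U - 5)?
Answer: -46 - 27*I ≈ -46.0 - 27.0*I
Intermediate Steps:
l(H, U) = (-1 + H)*(-5 + U)
x = 3*I (x = √((5 - 1*2 - 5*(-1) - 1*2) - 15) = √((5 - 2 + 5 - 2) - 15) = √(6 - 15) = √(-9) = 3*I ≈ 3.0*I)
-46 + x*(-9) = -46 + (3*I)*(-9) = -46 - 27*I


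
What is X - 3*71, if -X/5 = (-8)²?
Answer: -533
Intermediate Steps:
X = -320 (X = -5*(-8)² = -5*64 = -320)
X - 3*71 = -320 - 3*71 = -320 - 213 = -533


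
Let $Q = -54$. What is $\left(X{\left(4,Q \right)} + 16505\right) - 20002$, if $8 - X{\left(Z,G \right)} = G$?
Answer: $-3435$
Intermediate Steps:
$X{\left(Z,G \right)} = 8 - G$
$\left(X{\left(4,Q \right)} + 16505\right) - 20002 = \left(\left(8 - -54\right) + 16505\right) - 20002 = \left(\left(8 + 54\right) + 16505\right) - 20002 = \left(62 + 16505\right) - 20002 = 16567 - 20002 = -3435$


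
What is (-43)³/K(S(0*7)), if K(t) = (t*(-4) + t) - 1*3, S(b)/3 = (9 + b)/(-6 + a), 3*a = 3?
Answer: -397535/66 ≈ -6023.3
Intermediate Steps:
a = 1 (a = (⅓)*3 = 1)
S(b) = -27/5 - 3*b/5 (S(b) = 3*((9 + b)/(-6 + 1)) = 3*((9 + b)/(-5)) = 3*((9 + b)*(-⅕)) = 3*(-9/5 - b/5) = -27/5 - 3*b/5)
K(t) = -3 - 3*t (K(t) = (-4*t + t) - 3 = -3*t - 3 = -3 - 3*t)
(-43)³/K(S(0*7)) = (-43)³/(-3 - 3*(-27/5 - 0*7)) = -79507/(-3 - 3*(-27/5 - ⅗*0)) = -79507/(-3 - 3*(-27/5 + 0)) = -79507/(-3 - 3*(-27/5)) = -79507/(-3 + 81/5) = -79507/66/5 = -79507*5/66 = -397535/66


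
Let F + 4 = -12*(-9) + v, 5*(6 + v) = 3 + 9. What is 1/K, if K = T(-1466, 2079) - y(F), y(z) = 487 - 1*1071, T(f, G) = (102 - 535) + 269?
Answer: 1/420 ≈ 0.0023810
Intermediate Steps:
v = -18/5 (v = -6 + (3 + 9)/5 = -6 + (1/5)*12 = -6 + 12/5 = -18/5 ≈ -3.6000)
T(f, G) = -164 (T(f, G) = -433 + 269 = -164)
F = 502/5 (F = -4 + (-12*(-9) - 18/5) = -4 + (108 - 18/5) = -4 + 522/5 = 502/5 ≈ 100.40)
y(z) = -584 (y(z) = 487 - 1071 = -584)
K = 420 (K = -164 - 1*(-584) = -164 + 584 = 420)
1/K = 1/420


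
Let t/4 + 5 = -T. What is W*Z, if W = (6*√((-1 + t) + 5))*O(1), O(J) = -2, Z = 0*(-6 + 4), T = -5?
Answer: 0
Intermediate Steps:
Z = 0 (Z = 0*(-2) = 0)
t = 0 (t = -20 + 4*(-1*(-5)) = -20 + 4*5 = -20 + 20 = 0)
W = -24 (W = (6*√((-1 + 0) + 5))*(-2) = (6*√(-1 + 5))*(-2) = (6*√4)*(-2) = (6*2)*(-2) = 12*(-2) = -24)
W*Z = -24*0 = 0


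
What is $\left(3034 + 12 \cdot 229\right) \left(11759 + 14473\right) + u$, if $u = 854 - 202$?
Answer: $151674076$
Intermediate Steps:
$u = 652$
$\left(3034 + 12 \cdot 229\right) \left(11759 + 14473\right) + u = \left(3034 + 12 \cdot 229\right) \left(11759 + 14473\right) + 652 = \left(3034 + 2748\right) 26232 + 652 = 5782 \cdot 26232 + 652 = 151673424 + 652 = 151674076$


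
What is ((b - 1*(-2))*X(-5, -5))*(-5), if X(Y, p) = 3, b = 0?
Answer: -30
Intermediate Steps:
((b - 1*(-2))*X(-5, -5))*(-5) = ((0 - 1*(-2))*3)*(-5) = ((0 + 2)*3)*(-5) = (2*3)*(-5) = 6*(-5) = -30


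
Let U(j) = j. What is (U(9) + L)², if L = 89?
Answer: 9604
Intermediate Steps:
(U(9) + L)² = (9 + 89)² = 98² = 9604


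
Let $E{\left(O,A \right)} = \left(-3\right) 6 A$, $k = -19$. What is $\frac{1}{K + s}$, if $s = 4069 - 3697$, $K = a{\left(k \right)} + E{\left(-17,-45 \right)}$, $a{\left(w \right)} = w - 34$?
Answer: $\frac{1}{1129} \approx 0.00088574$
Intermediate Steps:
$E{\left(O,A \right)} = - 18 A$
$a{\left(w \right)} = -34 + w$ ($a{\left(w \right)} = w - 34 = -34 + w$)
$K = 757$ ($K = \left(-34 - 19\right) - -810 = -53 + 810 = 757$)
$s = 372$ ($s = 4069 - 3697 = 372$)
$\frac{1}{K + s} = \frac{1}{757 + 372} = \frac{1}{1129}$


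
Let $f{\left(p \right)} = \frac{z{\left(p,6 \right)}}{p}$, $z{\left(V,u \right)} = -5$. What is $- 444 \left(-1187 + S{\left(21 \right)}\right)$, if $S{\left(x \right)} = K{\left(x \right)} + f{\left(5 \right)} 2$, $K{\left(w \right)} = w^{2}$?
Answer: $332112$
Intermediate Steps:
$f{\left(p \right)} = - \frac{5}{p}$
$S{\left(x \right)} = -2 + x^{2}$ ($S{\left(x \right)} = x^{2} + - \frac{5}{5} \cdot 2 = x^{2} + \left(-5\right) \frac{1}{5} \cdot 2 = x^{2} - 2 = -2 + x^{2}$)
$- 444 \left(-1187 + S{\left(21 \right)}\right) = - 444 \left(-1187 - \left(2 - 21^{2}\right)\right) = - 444 \left(-1187 + \left(-2 + 441\right)\right) = - 444 \left(-1187 + 439\right) = \left(-444\right) \left(-748\right) = 332112$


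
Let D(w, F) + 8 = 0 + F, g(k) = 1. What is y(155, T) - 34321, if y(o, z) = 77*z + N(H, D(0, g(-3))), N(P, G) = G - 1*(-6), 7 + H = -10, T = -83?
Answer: -40713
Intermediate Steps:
D(w, F) = -8 + F (D(w, F) = -8 + (0 + F) = -8 + F)
H = -17 (H = -7 - 10 = -17)
N(P, G) = 6 + G (N(P, G) = G + 6 = 6 + G)
y(o, z) = -1 + 77*z (y(o, z) = 77*z + (6 + (-8 + 1)) = 77*z + (6 - 7) = 77*z - 1 = -1 + 77*z)
y(155, T) - 34321 = (-1 + 77*(-83)) - 34321 = (-1 - 6391) - 34321 = -6392 - 34321 = -40713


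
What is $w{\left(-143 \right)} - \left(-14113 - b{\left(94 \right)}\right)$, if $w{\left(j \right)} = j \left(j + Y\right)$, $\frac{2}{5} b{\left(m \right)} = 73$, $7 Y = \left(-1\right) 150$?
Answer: $\frac{529323}{14} \approx 37809.0$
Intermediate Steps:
$Y = - \frac{150}{7}$ ($Y = \frac{\left(-1\right) 150}{7} = \frac{1}{7} \left(-150\right) = - \frac{150}{7} \approx -21.429$)
$b{\left(m \right)} = \frac{365}{2}$ ($b{\left(m \right)} = \frac{5}{2} \cdot 73 = \frac{365}{2}$)
$w{\left(j \right)} = j \left(- \frac{150}{7} + j\right)$ ($w{\left(j \right)} = j \left(j - \frac{150}{7}\right) = j \left(- \frac{150}{7} + j\right)$)
$w{\left(-143 \right)} - \left(-14113 - b{\left(94 \right)}\right) = \frac{1}{7} \left(-143\right) \left(-150 + 7 \left(-143\right)\right) + \left(\left(\frac{365}{2} + 14973\right) - 860\right) = \frac{1}{7} \left(-143\right) \left(-150 - 1001\right) + \left(\frac{30311}{2} - 860\right) = \frac{1}{7} \left(-143\right) \left(-1151\right) + \frac{28591}{2} = \frac{164593}{7} + \frac{28591}{2} = \frac{529323}{14}$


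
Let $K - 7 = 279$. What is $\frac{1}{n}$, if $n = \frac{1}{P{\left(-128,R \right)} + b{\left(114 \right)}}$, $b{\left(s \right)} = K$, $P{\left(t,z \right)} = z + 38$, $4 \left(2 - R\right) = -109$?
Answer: $\frac{1413}{4} \approx 353.25$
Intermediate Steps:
$R = \frac{117}{4}$ ($R = 2 - - \frac{109}{4} = 2 + \frac{109}{4} = \frac{117}{4} \approx 29.25$)
$K = 286$ ($K = 7 + 279 = 286$)
$P{\left(t,z \right)} = 38 + z$
$b{\left(s \right)} = 286$
$n = \frac{4}{1413}$ ($n = \frac{1}{\left(38 + \frac{117}{4}\right) + 286} = \frac{1}{\frac{269}{4} + 286} = \frac{1}{\frac{1413}{4}} = \frac{4}{1413} \approx 0.0028309$)
$\frac{1}{n} = \frac{1}{\frac{4}{1413}} = \frac{1413}{4}$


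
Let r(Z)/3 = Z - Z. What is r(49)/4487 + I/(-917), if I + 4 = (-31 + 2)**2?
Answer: -837/917 ≈ -0.91276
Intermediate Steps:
I = 837 (I = -4 + (-31 + 2)**2 = -4 + (-29)**2 = -4 + 841 = 837)
r(Z) = 0 (r(Z) = 3*(Z - Z) = 3*0 = 0)
r(49)/4487 + I/(-917) = 0/4487 + 837/(-917) = 0*(1/4487) + 837*(-1/917) = 0 - 837/917 = -837/917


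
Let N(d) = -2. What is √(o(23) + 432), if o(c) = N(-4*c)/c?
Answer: √228482/23 ≈ 20.783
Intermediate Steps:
o(c) = -2/c
√(o(23) + 432) = √(-2/23 + 432) = √(9934/23) = √228482/23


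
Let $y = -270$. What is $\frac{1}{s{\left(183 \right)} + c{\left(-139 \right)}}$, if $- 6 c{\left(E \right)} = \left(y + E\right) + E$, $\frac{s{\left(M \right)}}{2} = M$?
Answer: $\frac{3}{1372} \approx 0.0021866$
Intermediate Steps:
$s{\left(M \right)} = 2 M$
$c{\left(E \right)} = 45 - \frac{E}{3}$ ($c{\left(E \right)} = - \frac{\left(-270 + E\right) + E}{6} = - \frac{-270 + 2 E}{6} = 45 - \frac{E}{3}$)
$\frac{1}{s{\left(183 \right)} + c{\left(-139 \right)}} = \frac{1}{2 \cdot 183 + \left(45 - - \frac{139}{3}\right)} = \frac{1}{366 + \left(45 + \frac{139}{3}\right)} = \frac{1}{366 + \frac{274}{3}} = \frac{1}{\frac{1372}{3}} = \frac{3}{1372}$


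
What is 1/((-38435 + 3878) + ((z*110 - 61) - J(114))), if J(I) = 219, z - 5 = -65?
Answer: -1/41437 ≈ -2.4133e-5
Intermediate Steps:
z = -60 (z = 5 - 65 = -60)
1/((-38435 + 3878) + ((z*110 - 61) - J(114))) = 1/((-38435 + 3878) + ((-60*110 - 61) - 1*219)) = 1/(-34557 + ((-6600 - 61) - 219)) = 1/(-34557 + (-6661 - 219)) = 1/(-34557 - 6880) = 1/(-41437) = -1/41437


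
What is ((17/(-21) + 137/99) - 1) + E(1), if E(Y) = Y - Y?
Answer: -295/693 ≈ -0.42569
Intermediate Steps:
E(Y) = 0
((17/(-21) + 137/99) - 1) + E(1) = ((17/(-21) + 137/99) - 1) + 0 = ((17*(-1/21) + 137*(1/99)) - 1) + 0 = ((-17/21 + 137/99) - 1) + 0 = (398/693 - 1) + 0 = -295/693 + 0 = -295/693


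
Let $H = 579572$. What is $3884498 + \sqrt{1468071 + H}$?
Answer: $3884498 + \sqrt{2047643} \approx 3.8859 \cdot 10^{6}$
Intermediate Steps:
$3884498 + \sqrt{1468071 + H} = 3884498 + \sqrt{1468071 + 579572} = 3884498 + \sqrt{2047643}$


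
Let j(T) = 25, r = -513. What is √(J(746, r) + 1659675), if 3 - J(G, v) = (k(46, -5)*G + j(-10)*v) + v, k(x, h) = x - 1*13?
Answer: √1648398 ≈ 1283.9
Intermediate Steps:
k(x, h) = -13 + x (k(x, h) = x - 13 = -13 + x)
J(G, v) = 3 - 33*G - 26*v (J(G, v) = 3 - (((-13 + 46)*G + 25*v) + v) = 3 - ((33*G + 25*v) + v) = 3 - ((25*v + 33*G) + v) = 3 - (26*v + 33*G) = 3 + (-33*G - 26*v) = 3 - 33*G - 26*v)
√(J(746, r) + 1659675) = √((3 - 33*746 - 26*(-513)) + 1659675) = √((3 - 24618 + 13338) + 1659675) = √(-11277 + 1659675) = √1648398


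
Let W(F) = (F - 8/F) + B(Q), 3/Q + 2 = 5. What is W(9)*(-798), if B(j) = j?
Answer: -21812/3 ≈ -7270.7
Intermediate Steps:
Q = 1 (Q = 3/(-2 + 5) = 3/3 = 3*(⅓) = 1)
W(F) = 1 + F - 8/F (W(F) = (F - 8/F) + 1 = 1 + F - 8/F)
W(9)*(-798) = (1 + 9 - 8/9)*(-798) = (82/9)*(-798) = -21812/3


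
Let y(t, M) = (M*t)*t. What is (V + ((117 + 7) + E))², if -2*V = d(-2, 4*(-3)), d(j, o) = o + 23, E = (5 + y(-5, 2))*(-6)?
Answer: 178929/4 ≈ 44732.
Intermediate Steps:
y(t, M) = M*t²
E = -330 (E = (5 + 2*(-5)²)*(-6) = (5 + 2*25)*(-6) = (5 + 50)*(-6) = 55*(-6) = -330)
d(j, o) = 23 + o
V = -11/2 (V = -(23 + 4*(-3))/2 = -(23 - 12)/2 = -½*11 = -11/2 ≈ -5.5000)
(V + ((117 + 7) + E))² = (-11/2 + ((117 + 7) - 330))² = (-11/2 + (124 - 330))² = (-11/2 - 206)² = (-423/2)² = 178929/4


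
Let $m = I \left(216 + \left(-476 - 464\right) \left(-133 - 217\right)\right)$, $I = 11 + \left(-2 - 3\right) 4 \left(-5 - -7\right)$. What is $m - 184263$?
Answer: $-9731527$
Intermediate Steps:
$I = -29$ ($I = 11 + \left(-5\right) 4 \left(-5 + 7\right) = 11 - 40 = -29$)
$m = -9547264$ ($m = - 29 \left(216 + \left(-476 - 464\right) \left(-133 - 217\right)\right) = - 29 \left(216 - -329000\right) = - 29 \left(216 + 329000\right) = \left(-29\right) 329216 = -9547264$)
$m - 184263 = -9547264 - 184263 = -9731527$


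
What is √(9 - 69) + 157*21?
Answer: 3297 + 2*I*√15 ≈ 3297.0 + 7.746*I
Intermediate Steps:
√(9 - 69) + 157*21 = √(-60) + 3297 = 2*I*√15 + 3297 = 3297 + 2*I*√15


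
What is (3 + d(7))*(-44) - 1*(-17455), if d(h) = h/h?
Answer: 17279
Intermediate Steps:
d(h) = 1
(3 + d(7))*(-44) - 1*(-17455) = (3 + 1)*(-44) - 1*(-17455) = 4*(-44) + 17455 = -176 + 17455 = 17279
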